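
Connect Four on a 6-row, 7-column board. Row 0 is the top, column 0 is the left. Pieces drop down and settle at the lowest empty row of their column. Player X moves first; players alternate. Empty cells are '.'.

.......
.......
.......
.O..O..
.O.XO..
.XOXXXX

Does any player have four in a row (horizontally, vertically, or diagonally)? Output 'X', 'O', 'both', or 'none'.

X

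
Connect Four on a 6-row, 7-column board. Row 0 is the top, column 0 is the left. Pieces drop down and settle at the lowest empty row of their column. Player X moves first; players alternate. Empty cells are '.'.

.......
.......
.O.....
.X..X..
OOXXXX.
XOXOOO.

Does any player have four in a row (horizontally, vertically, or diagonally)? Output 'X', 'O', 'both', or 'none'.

X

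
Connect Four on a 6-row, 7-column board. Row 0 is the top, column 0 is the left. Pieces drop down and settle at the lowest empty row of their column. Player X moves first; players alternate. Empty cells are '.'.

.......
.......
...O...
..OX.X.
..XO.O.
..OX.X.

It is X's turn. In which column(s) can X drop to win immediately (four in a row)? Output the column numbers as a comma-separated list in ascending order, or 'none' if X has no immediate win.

Answer: none

Derivation:
col 0: drop X → no win
col 1: drop X → no win
col 2: drop X → no win
col 3: drop X → no win
col 4: drop X → no win
col 5: drop X → no win
col 6: drop X → no win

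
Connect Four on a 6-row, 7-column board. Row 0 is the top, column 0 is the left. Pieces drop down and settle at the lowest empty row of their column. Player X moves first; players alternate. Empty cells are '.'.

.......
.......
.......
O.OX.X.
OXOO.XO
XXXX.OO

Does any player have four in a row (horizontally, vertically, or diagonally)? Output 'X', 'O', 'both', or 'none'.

X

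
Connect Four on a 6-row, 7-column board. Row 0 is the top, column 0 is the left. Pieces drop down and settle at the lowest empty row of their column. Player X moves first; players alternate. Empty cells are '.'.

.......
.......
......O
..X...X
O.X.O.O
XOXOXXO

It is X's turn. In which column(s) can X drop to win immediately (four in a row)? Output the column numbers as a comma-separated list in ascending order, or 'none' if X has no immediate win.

Answer: 2

Derivation:
col 0: drop X → no win
col 1: drop X → no win
col 2: drop X → WIN!
col 3: drop X → no win
col 4: drop X → no win
col 5: drop X → no win
col 6: drop X → no win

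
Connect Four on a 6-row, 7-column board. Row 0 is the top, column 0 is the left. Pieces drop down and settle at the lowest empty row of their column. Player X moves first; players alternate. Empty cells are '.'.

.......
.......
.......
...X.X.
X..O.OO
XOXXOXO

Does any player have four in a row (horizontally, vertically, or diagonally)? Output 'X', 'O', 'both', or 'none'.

none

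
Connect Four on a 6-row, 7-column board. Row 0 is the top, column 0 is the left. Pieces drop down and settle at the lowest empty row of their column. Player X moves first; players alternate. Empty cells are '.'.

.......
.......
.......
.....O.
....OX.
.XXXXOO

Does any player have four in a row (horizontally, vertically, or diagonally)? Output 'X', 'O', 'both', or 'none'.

X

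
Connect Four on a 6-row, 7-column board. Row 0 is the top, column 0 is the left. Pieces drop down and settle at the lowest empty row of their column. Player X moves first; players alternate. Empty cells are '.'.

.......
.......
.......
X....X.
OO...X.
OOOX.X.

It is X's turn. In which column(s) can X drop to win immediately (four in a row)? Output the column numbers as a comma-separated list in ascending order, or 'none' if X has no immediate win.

col 0: drop X → no win
col 1: drop X → no win
col 2: drop X → no win
col 3: drop X → no win
col 4: drop X → no win
col 5: drop X → WIN!
col 6: drop X → no win

Answer: 5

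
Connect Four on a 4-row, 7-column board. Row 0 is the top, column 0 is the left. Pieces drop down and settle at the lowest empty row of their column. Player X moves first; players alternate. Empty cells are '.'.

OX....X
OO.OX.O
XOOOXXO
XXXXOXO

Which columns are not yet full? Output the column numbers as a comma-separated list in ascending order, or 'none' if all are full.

col 0: top cell = 'O' → FULL
col 1: top cell = 'X' → FULL
col 2: top cell = '.' → open
col 3: top cell = '.' → open
col 4: top cell = '.' → open
col 5: top cell = '.' → open
col 6: top cell = 'X' → FULL

Answer: 2,3,4,5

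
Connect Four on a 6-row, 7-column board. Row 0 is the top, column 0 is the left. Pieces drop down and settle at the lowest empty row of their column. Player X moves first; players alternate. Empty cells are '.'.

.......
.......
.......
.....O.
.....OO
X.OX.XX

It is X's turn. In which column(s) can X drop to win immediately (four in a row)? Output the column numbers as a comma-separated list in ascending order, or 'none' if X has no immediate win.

col 0: drop X → no win
col 1: drop X → no win
col 2: drop X → no win
col 3: drop X → no win
col 4: drop X → WIN!
col 5: drop X → no win
col 6: drop X → no win

Answer: 4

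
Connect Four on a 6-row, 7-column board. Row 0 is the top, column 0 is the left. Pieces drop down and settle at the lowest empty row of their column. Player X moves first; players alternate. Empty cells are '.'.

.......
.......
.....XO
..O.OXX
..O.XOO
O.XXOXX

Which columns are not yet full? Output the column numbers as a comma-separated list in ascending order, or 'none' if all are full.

Answer: 0,1,2,3,4,5,6

Derivation:
col 0: top cell = '.' → open
col 1: top cell = '.' → open
col 2: top cell = '.' → open
col 3: top cell = '.' → open
col 4: top cell = '.' → open
col 5: top cell = '.' → open
col 6: top cell = '.' → open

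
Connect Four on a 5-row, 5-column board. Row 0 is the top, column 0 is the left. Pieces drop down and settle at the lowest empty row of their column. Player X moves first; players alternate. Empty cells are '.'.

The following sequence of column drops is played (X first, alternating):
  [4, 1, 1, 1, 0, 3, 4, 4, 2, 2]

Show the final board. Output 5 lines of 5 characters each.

Answer: .....
.....
.O..O
.XO.X
XOXOX

Derivation:
Move 1: X drops in col 4, lands at row 4
Move 2: O drops in col 1, lands at row 4
Move 3: X drops in col 1, lands at row 3
Move 4: O drops in col 1, lands at row 2
Move 5: X drops in col 0, lands at row 4
Move 6: O drops in col 3, lands at row 4
Move 7: X drops in col 4, lands at row 3
Move 8: O drops in col 4, lands at row 2
Move 9: X drops in col 2, lands at row 4
Move 10: O drops in col 2, lands at row 3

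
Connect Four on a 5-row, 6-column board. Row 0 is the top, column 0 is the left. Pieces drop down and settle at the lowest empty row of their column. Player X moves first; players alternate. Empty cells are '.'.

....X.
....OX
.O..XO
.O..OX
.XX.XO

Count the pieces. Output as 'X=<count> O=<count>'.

X=7 O=6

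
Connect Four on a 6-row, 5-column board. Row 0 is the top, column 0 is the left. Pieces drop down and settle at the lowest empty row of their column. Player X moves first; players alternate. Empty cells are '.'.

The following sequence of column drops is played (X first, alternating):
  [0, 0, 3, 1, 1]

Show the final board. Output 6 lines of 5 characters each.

Answer: .....
.....
.....
.....
OX...
XO.X.

Derivation:
Move 1: X drops in col 0, lands at row 5
Move 2: O drops in col 0, lands at row 4
Move 3: X drops in col 3, lands at row 5
Move 4: O drops in col 1, lands at row 5
Move 5: X drops in col 1, lands at row 4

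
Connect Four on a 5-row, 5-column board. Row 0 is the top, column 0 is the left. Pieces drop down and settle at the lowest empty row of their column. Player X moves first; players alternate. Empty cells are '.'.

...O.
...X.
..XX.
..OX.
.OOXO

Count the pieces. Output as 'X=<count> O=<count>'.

X=5 O=5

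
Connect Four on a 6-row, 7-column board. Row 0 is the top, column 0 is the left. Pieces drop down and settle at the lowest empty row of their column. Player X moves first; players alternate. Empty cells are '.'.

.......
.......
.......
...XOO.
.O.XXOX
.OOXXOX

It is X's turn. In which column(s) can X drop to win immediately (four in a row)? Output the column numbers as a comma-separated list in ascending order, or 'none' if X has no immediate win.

Answer: 3

Derivation:
col 0: drop X → no win
col 1: drop X → no win
col 2: drop X → no win
col 3: drop X → WIN!
col 4: drop X → no win
col 5: drop X → no win
col 6: drop X → no win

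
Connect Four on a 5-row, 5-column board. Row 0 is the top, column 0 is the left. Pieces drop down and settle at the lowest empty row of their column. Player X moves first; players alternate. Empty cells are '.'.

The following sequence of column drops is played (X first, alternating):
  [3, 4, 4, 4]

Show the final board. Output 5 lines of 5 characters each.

Answer: .....
.....
....O
....X
...XO

Derivation:
Move 1: X drops in col 3, lands at row 4
Move 2: O drops in col 4, lands at row 4
Move 3: X drops in col 4, lands at row 3
Move 4: O drops in col 4, lands at row 2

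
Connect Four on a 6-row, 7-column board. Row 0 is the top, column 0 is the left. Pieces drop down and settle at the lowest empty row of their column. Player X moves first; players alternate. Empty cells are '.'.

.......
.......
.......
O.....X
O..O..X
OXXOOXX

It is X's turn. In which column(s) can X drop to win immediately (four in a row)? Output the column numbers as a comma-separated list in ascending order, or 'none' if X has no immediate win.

col 0: drop X → no win
col 1: drop X → no win
col 2: drop X → no win
col 3: drop X → no win
col 4: drop X → no win
col 5: drop X → no win
col 6: drop X → WIN!

Answer: 6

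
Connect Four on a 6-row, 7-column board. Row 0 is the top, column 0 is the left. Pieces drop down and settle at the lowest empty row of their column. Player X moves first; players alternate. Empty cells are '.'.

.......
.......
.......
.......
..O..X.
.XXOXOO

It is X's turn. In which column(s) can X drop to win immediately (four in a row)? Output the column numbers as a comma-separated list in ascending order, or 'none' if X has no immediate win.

col 0: drop X → no win
col 1: drop X → no win
col 2: drop X → no win
col 3: drop X → no win
col 4: drop X → no win
col 5: drop X → no win
col 6: drop X → no win

Answer: none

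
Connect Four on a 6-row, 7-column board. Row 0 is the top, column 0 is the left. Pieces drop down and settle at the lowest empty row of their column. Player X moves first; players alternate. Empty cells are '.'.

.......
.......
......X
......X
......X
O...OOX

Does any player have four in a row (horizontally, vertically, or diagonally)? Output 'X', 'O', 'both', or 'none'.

X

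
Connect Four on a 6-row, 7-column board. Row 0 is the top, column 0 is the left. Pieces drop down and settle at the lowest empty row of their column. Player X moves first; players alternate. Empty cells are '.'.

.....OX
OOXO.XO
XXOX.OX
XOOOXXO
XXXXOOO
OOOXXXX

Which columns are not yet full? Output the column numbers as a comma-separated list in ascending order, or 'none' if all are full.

Answer: 0,1,2,3,4

Derivation:
col 0: top cell = '.' → open
col 1: top cell = '.' → open
col 2: top cell = '.' → open
col 3: top cell = '.' → open
col 4: top cell = '.' → open
col 5: top cell = 'O' → FULL
col 6: top cell = 'X' → FULL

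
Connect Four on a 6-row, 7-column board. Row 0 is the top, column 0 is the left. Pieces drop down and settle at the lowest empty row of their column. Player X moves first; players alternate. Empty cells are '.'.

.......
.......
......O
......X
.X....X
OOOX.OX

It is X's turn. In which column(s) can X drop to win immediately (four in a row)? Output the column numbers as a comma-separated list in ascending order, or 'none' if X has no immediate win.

Answer: none

Derivation:
col 0: drop X → no win
col 1: drop X → no win
col 2: drop X → no win
col 3: drop X → no win
col 4: drop X → no win
col 5: drop X → no win
col 6: drop X → no win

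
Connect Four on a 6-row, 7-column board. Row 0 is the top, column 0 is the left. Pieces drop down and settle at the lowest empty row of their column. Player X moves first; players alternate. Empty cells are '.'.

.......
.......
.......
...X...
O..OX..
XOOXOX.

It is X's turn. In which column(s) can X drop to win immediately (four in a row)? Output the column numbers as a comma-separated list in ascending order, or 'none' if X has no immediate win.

Answer: none

Derivation:
col 0: drop X → no win
col 1: drop X → no win
col 2: drop X → no win
col 3: drop X → no win
col 4: drop X → no win
col 5: drop X → no win
col 6: drop X → no win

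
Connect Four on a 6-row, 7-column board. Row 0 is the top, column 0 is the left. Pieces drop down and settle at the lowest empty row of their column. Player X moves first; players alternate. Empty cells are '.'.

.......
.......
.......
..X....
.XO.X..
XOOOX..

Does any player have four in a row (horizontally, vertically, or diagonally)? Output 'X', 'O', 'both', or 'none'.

none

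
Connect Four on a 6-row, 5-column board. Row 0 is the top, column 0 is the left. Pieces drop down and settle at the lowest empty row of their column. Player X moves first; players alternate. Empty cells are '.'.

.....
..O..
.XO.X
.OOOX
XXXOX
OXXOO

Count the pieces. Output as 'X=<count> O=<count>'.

X=9 O=9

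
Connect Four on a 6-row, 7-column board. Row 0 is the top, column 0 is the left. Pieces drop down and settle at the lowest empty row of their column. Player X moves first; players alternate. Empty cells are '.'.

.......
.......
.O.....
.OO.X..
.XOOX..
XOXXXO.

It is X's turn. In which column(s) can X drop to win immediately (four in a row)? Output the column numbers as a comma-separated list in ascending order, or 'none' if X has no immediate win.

Answer: 4

Derivation:
col 0: drop X → no win
col 1: drop X → no win
col 2: drop X → no win
col 3: drop X → no win
col 4: drop X → WIN!
col 5: drop X → no win
col 6: drop X → no win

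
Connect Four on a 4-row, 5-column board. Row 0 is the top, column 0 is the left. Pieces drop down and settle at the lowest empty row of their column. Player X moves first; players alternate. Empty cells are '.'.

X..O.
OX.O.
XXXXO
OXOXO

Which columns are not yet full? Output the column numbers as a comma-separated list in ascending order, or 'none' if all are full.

Answer: 1,2,4

Derivation:
col 0: top cell = 'X' → FULL
col 1: top cell = '.' → open
col 2: top cell = '.' → open
col 3: top cell = 'O' → FULL
col 4: top cell = '.' → open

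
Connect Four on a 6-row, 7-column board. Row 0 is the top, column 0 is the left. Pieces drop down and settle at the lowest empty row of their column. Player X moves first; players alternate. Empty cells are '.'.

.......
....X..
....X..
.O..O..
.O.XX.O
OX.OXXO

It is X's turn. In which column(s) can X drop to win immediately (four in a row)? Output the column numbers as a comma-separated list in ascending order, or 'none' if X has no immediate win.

Answer: none

Derivation:
col 0: drop X → no win
col 1: drop X → no win
col 2: drop X → no win
col 3: drop X → no win
col 4: drop X → no win
col 5: drop X → no win
col 6: drop X → no win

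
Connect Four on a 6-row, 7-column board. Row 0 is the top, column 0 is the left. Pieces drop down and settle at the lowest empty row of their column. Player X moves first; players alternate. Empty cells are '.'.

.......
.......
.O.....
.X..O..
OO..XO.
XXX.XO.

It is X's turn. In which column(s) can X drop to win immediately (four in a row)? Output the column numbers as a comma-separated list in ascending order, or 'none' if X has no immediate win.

col 0: drop X → no win
col 1: drop X → no win
col 2: drop X → no win
col 3: drop X → WIN!
col 4: drop X → no win
col 5: drop X → no win
col 6: drop X → no win

Answer: 3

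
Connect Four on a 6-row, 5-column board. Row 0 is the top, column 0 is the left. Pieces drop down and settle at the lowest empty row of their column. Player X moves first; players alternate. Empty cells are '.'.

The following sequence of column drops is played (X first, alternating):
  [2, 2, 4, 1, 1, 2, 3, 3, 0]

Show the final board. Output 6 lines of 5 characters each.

Answer: .....
.....
.....
..O..
.XOO.
XOXXX

Derivation:
Move 1: X drops in col 2, lands at row 5
Move 2: O drops in col 2, lands at row 4
Move 3: X drops in col 4, lands at row 5
Move 4: O drops in col 1, lands at row 5
Move 5: X drops in col 1, lands at row 4
Move 6: O drops in col 2, lands at row 3
Move 7: X drops in col 3, lands at row 5
Move 8: O drops in col 3, lands at row 4
Move 9: X drops in col 0, lands at row 5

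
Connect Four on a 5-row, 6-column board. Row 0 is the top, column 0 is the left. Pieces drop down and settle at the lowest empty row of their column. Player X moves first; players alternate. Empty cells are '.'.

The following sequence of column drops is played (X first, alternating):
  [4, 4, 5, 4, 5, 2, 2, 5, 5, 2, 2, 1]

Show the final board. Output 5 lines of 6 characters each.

Move 1: X drops in col 4, lands at row 4
Move 2: O drops in col 4, lands at row 3
Move 3: X drops in col 5, lands at row 4
Move 4: O drops in col 4, lands at row 2
Move 5: X drops in col 5, lands at row 3
Move 6: O drops in col 2, lands at row 4
Move 7: X drops in col 2, lands at row 3
Move 8: O drops in col 5, lands at row 2
Move 9: X drops in col 5, lands at row 1
Move 10: O drops in col 2, lands at row 2
Move 11: X drops in col 2, lands at row 1
Move 12: O drops in col 1, lands at row 4

Answer: ......
..X..X
..O.OO
..X.OX
.OO.XX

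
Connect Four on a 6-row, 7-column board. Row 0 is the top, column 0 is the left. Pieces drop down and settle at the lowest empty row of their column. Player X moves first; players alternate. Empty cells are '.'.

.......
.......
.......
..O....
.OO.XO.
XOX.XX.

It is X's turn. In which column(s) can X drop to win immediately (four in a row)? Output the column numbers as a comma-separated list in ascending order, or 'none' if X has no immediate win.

Answer: 3

Derivation:
col 0: drop X → no win
col 1: drop X → no win
col 2: drop X → no win
col 3: drop X → WIN!
col 4: drop X → no win
col 5: drop X → no win
col 6: drop X → no win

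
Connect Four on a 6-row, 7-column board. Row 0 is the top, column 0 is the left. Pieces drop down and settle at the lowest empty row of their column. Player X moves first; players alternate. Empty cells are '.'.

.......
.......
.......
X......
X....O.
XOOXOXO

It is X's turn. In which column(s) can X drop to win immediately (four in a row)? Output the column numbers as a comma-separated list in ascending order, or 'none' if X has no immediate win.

Answer: 0

Derivation:
col 0: drop X → WIN!
col 1: drop X → no win
col 2: drop X → no win
col 3: drop X → no win
col 4: drop X → no win
col 5: drop X → no win
col 6: drop X → no win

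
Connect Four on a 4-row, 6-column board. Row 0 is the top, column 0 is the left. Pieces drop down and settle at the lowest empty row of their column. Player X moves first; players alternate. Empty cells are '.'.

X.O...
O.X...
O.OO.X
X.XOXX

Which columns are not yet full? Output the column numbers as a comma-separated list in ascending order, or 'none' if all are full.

Answer: 1,3,4,5

Derivation:
col 0: top cell = 'X' → FULL
col 1: top cell = '.' → open
col 2: top cell = 'O' → FULL
col 3: top cell = '.' → open
col 4: top cell = '.' → open
col 5: top cell = '.' → open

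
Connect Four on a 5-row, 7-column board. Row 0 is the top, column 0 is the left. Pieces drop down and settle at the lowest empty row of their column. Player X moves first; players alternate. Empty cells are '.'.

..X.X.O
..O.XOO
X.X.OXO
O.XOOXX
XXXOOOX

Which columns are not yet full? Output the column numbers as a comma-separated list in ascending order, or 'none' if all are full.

col 0: top cell = '.' → open
col 1: top cell = '.' → open
col 2: top cell = 'X' → FULL
col 3: top cell = '.' → open
col 4: top cell = 'X' → FULL
col 5: top cell = '.' → open
col 6: top cell = 'O' → FULL

Answer: 0,1,3,5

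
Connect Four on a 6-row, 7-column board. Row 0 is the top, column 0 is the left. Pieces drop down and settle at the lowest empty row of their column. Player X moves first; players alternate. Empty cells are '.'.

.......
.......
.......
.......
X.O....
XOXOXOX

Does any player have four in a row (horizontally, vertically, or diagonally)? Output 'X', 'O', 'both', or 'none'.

none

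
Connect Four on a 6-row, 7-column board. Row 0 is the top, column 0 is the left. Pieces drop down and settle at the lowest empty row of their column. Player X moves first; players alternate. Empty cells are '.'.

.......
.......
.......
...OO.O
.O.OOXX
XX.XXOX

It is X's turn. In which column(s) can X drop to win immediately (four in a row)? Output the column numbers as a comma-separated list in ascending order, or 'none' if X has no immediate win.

Answer: 2

Derivation:
col 0: drop X → no win
col 1: drop X → no win
col 2: drop X → WIN!
col 3: drop X → no win
col 4: drop X → no win
col 5: drop X → no win
col 6: drop X → no win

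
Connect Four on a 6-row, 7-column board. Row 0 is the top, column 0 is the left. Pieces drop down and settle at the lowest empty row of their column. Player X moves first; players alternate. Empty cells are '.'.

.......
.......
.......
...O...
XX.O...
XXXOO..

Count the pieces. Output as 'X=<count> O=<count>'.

X=5 O=4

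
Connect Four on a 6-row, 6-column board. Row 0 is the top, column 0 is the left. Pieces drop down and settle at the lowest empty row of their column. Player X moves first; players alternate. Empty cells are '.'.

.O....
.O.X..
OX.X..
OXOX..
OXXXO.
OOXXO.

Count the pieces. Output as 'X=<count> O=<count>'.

X=10 O=10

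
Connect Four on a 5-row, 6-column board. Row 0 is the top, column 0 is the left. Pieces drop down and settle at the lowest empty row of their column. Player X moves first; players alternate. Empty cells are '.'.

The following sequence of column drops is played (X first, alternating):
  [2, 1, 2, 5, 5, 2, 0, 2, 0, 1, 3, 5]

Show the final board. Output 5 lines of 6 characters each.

Answer: ......
..O...
..O..O
XOX..X
XOXX.O

Derivation:
Move 1: X drops in col 2, lands at row 4
Move 2: O drops in col 1, lands at row 4
Move 3: X drops in col 2, lands at row 3
Move 4: O drops in col 5, lands at row 4
Move 5: X drops in col 5, lands at row 3
Move 6: O drops in col 2, lands at row 2
Move 7: X drops in col 0, lands at row 4
Move 8: O drops in col 2, lands at row 1
Move 9: X drops in col 0, lands at row 3
Move 10: O drops in col 1, lands at row 3
Move 11: X drops in col 3, lands at row 4
Move 12: O drops in col 5, lands at row 2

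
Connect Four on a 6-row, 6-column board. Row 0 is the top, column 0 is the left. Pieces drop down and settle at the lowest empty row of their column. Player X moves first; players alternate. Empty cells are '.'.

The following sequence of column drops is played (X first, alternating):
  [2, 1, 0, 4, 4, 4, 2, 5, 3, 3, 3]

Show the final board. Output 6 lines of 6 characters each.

Answer: ......
......
......
...XO.
..XOX.
XOXXOO

Derivation:
Move 1: X drops in col 2, lands at row 5
Move 2: O drops in col 1, lands at row 5
Move 3: X drops in col 0, lands at row 5
Move 4: O drops in col 4, lands at row 5
Move 5: X drops in col 4, lands at row 4
Move 6: O drops in col 4, lands at row 3
Move 7: X drops in col 2, lands at row 4
Move 8: O drops in col 5, lands at row 5
Move 9: X drops in col 3, lands at row 5
Move 10: O drops in col 3, lands at row 4
Move 11: X drops in col 3, lands at row 3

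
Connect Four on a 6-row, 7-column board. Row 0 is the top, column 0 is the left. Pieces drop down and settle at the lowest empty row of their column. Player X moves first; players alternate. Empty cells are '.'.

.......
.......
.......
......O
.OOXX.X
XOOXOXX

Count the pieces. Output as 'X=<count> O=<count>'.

X=7 O=6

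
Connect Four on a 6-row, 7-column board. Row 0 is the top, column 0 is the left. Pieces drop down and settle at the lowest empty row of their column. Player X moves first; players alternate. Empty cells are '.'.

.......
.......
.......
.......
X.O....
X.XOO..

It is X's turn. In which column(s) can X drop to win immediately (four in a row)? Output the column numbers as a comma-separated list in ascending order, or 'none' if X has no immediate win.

Answer: none

Derivation:
col 0: drop X → no win
col 1: drop X → no win
col 2: drop X → no win
col 3: drop X → no win
col 4: drop X → no win
col 5: drop X → no win
col 6: drop X → no win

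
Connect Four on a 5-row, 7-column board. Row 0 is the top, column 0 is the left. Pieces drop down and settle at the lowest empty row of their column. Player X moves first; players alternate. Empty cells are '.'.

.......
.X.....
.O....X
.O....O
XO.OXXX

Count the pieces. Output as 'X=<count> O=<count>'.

X=6 O=5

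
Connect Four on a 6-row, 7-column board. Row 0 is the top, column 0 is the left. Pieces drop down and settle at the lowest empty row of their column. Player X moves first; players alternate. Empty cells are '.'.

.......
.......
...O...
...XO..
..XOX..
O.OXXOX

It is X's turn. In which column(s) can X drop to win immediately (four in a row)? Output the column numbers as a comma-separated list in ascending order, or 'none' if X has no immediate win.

col 0: drop X → no win
col 1: drop X → no win
col 2: drop X → no win
col 3: drop X → no win
col 4: drop X → no win
col 5: drop X → no win
col 6: drop X → no win

Answer: none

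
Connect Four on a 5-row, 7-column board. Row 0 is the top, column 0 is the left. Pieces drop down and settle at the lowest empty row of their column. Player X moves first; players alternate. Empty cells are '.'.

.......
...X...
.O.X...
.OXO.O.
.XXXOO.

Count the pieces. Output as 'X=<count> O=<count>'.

X=6 O=6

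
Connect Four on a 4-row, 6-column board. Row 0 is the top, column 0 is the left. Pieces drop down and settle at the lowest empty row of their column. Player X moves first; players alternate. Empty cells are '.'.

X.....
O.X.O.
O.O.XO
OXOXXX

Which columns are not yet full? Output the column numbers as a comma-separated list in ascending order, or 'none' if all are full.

col 0: top cell = 'X' → FULL
col 1: top cell = '.' → open
col 2: top cell = '.' → open
col 3: top cell = '.' → open
col 4: top cell = '.' → open
col 5: top cell = '.' → open

Answer: 1,2,3,4,5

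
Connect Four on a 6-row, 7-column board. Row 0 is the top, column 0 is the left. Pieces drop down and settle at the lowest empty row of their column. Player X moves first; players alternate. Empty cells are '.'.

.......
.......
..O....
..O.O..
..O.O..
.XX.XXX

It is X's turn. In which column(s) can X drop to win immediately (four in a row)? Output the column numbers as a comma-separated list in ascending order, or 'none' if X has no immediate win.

Answer: 3

Derivation:
col 0: drop X → no win
col 1: drop X → no win
col 2: drop X → no win
col 3: drop X → WIN!
col 4: drop X → no win
col 5: drop X → no win
col 6: drop X → no win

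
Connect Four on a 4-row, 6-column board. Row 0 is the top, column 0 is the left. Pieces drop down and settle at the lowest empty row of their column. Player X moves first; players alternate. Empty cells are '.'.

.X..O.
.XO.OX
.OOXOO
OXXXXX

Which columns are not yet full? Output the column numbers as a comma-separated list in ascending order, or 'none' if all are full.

col 0: top cell = '.' → open
col 1: top cell = 'X' → FULL
col 2: top cell = '.' → open
col 3: top cell = '.' → open
col 4: top cell = 'O' → FULL
col 5: top cell = '.' → open

Answer: 0,2,3,5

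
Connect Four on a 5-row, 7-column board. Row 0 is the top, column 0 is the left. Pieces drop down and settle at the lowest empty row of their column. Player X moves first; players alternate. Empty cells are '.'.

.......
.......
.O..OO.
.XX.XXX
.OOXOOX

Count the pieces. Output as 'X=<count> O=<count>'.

X=7 O=7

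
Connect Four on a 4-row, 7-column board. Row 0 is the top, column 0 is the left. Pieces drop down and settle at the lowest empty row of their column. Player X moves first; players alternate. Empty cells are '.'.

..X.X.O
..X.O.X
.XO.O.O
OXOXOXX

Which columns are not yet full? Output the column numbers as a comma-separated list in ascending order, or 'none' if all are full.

Answer: 0,1,3,5

Derivation:
col 0: top cell = '.' → open
col 1: top cell = '.' → open
col 2: top cell = 'X' → FULL
col 3: top cell = '.' → open
col 4: top cell = 'X' → FULL
col 5: top cell = '.' → open
col 6: top cell = 'O' → FULL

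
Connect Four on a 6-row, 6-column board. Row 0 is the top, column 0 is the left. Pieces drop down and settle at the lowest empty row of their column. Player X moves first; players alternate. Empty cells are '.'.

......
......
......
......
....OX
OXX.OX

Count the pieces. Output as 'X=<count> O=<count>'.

X=4 O=3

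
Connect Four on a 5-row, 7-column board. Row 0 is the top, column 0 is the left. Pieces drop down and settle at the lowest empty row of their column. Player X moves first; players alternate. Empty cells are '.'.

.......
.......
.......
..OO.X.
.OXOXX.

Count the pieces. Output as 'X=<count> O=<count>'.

X=4 O=4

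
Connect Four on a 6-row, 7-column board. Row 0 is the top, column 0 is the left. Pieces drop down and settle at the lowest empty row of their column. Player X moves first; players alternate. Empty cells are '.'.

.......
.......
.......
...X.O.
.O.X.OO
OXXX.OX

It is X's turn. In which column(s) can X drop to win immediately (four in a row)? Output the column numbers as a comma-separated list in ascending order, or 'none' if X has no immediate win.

col 0: drop X → no win
col 1: drop X → no win
col 2: drop X → no win
col 3: drop X → WIN!
col 4: drop X → WIN!
col 5: drop X → no win
col 6: drop X → no win

Answer: 3,4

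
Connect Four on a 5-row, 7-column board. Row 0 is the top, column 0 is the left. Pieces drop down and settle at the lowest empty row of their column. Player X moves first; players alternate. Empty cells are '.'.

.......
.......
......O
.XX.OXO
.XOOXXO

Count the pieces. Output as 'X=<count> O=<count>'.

X=6 O=6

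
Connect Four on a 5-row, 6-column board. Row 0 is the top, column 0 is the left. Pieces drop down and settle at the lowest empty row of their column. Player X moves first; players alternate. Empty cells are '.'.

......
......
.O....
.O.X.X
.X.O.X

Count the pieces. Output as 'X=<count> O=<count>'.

X=4 O=3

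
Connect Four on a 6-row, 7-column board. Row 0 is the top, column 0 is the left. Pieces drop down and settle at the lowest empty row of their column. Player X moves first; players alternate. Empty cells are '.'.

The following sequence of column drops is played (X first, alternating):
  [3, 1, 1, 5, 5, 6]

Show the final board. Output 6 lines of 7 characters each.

Move 1: X drops in col 3, lands at row 5
Move 2: O drops in col 1, lands at row 5
Move 3: X drops in col 1, lands at row 4
Move 4: O drops in col 5, lands at row 5
Move 5: X drops in col 5, lands at row 4
Move 6: O drops in col 6, lands at row 5

Answer: .......
.......
.......
.......
.X...X.
.O.X.OO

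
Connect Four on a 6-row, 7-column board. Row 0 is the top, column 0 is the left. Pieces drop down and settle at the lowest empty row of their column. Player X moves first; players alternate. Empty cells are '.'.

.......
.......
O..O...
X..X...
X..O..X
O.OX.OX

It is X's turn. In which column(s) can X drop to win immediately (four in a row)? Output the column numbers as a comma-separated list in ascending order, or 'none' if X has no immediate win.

Answer: none

Derivation:
col 0: drop X → no win
col 1: drop X → no win
col 2: drop X → no win
col 3: drop X → no win
col 4: drop X → no win
col 5: drop X → no win
col 6: drop X → no win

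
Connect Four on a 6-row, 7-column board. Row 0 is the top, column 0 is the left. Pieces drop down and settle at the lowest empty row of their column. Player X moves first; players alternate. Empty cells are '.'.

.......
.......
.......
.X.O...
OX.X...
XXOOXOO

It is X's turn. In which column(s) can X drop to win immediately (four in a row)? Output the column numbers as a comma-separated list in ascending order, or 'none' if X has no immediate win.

Answer: 1

Derivation:
col 0: drop X → no win
col 1: drop X → WIN!
col 2: drop X → no win
col 3: drop X → no win
col 4: drop X → no win
col 5: drop X → no win
col 6: drop X → no win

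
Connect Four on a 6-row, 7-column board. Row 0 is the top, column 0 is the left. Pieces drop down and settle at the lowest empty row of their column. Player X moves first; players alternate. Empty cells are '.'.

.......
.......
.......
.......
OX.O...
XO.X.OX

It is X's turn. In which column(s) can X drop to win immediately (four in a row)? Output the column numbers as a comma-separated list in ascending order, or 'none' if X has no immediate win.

col 0: drop X → no win
col 1: drop X → no win
col 2: drop X → no win
col 3: drop X → no win
col 4: drop X → no win
col 5: drop X → no win
col 6: drop X → no win

Answer: none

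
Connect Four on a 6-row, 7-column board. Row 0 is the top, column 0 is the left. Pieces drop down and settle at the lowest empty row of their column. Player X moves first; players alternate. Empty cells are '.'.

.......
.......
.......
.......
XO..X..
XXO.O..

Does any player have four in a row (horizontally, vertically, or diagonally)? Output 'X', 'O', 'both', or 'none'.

none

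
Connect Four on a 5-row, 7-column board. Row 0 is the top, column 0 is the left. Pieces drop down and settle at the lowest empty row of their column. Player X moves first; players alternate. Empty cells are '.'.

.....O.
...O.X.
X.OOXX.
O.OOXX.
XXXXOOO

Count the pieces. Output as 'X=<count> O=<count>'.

X=10 O=10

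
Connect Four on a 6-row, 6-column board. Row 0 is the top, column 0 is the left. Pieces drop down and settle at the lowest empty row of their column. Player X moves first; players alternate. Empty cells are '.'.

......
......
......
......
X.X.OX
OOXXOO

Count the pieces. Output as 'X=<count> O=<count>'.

X=5 O=5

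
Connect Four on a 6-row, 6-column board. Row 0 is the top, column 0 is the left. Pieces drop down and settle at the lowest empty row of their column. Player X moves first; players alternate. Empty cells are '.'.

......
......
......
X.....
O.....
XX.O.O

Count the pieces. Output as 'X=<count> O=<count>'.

X=3 O=3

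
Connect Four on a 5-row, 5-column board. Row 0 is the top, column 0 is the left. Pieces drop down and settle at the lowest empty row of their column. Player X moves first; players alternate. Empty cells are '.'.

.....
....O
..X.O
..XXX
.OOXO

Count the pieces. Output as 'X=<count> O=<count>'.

X=5 O=5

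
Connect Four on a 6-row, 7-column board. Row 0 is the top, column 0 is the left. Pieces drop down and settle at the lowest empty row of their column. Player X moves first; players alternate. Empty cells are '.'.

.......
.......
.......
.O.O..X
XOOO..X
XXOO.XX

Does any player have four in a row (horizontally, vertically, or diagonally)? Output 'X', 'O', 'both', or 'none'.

none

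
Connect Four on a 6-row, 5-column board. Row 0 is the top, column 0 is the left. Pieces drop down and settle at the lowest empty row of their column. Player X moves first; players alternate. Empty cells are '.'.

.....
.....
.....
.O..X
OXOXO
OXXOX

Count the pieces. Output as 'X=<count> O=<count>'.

X=6 O=6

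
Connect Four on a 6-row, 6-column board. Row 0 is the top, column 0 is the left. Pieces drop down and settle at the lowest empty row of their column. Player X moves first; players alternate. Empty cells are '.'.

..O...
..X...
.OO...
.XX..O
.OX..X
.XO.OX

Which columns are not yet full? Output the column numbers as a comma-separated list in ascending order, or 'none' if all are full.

Answer: 0,1,3,4,5

Derivation:
col 0: top cell = '.' → open
col 1: top cell = '.' → open
col 2: top cell = 'O' → FULL
col 3: top cell = '.' → open
col 4: top cell = '.' → open
col 5: top cell = '.' → open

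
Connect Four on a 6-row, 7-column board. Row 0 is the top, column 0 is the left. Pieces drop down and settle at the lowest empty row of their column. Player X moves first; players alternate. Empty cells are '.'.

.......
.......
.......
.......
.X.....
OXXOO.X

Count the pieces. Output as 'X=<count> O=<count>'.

X=4 O=3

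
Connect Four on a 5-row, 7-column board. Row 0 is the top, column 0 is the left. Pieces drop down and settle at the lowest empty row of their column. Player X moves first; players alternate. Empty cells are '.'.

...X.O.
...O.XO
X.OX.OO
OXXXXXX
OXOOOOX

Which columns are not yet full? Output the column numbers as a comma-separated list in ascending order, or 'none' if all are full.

Answer: 0,1,2,4,6

Derivation:
col 0: top cell = '.' → open
col 1: top cell = '.' → open
col 2: top cell = '.' → open
col 3: top cell = 'X' → FULL
col 4: top cell = '.' → open
col 5: top cell = 'O' → FULL
col 6: top cell = '.' → open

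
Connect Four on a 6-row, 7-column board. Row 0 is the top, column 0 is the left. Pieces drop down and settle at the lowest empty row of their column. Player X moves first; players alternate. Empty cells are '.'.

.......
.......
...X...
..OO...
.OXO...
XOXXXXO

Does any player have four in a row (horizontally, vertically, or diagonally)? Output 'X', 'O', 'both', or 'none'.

X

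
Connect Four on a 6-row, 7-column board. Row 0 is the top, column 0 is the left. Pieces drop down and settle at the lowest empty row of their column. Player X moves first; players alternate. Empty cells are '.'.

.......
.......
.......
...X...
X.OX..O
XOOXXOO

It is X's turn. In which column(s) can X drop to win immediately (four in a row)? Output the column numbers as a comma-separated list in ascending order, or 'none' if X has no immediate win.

Answer: 3

Derivation:
col 0: drop X → no win
col 1: drop X → no win
col 2: drop X → no win
col 3: drop X → WIN!
col 4: drop X → no win
col 5: drop X → no win
col 6: drop X → no win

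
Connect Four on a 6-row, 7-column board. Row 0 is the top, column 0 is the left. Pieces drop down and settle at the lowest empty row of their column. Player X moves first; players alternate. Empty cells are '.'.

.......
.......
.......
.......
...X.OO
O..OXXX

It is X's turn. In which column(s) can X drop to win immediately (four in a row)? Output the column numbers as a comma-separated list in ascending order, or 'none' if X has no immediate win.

col 0: drop X → no win
col 1: drop X → no win
col 2: drop X → no win
col 3: drop X → no win
col 4: drop X → no win
col 5: drop X → no win
col 6: drop X → no win

Answer: none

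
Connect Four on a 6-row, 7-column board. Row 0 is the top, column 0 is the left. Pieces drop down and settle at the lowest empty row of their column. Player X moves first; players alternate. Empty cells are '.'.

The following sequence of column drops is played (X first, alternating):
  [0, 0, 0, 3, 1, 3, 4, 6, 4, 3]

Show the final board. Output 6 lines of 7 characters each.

Move 1: X drops in col 0, lands at row 5
Move 2: O drops in col 0, lands at row 4
Move 3: X drops in col 0, lands at row 3
Move 4: O drops in col 3, lands at row 5
Move 5: X drops in col 1, lands at row 5
Move 6: O drops in col 3, lands at row 4
Move 7: X drops in col 4, lands at row 5
Move 8: O drops in col 6, lands at row 5
Move 9: X drops in col 4, lands at row 4
Move 10: O drops in col 3, lands at row 3

Answer: .......
.......
.......
X..O...
O..OX..
XX.OX.O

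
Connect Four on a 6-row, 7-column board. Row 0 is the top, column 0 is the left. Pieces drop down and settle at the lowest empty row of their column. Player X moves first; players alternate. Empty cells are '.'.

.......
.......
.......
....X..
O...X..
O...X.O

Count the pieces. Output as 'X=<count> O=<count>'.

X=3 O=3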